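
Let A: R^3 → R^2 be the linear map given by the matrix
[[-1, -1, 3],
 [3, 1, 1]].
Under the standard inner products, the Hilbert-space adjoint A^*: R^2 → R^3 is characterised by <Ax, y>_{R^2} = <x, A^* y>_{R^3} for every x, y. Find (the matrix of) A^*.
A^* = A^T =
[[-1, 3],
 [-1, 1],
 [3, 1]]

For real matrices with standard dot products, the defining identity <Ax, y> = <x, A^* y> gives (Ax)^T y = x^T (A^*) y, i.e. x^T A^T y = x^T (A^*) y. Since this holds for all x, y, we must have A^* = A^T. Therefore
A^* =
[[-1, 3],
 [-1, 1],
 [3, 1]].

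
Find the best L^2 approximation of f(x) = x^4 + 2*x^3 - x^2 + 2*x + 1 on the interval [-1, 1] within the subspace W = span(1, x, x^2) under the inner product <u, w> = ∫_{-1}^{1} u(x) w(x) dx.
g(x) = -x^2/7 + 16*x/5 + 32/35

The best approximation g ∈ W is the orthogonal projection of f onto W. Writing g = a_0 + a_1 x + a_2 x^2, the coefficients solve the normal equations G · a = b where
  G_{ij} = <φ_i, φ_j> and b_i = <f, φ_i>, with φ_0 = 1, φ_1 = x, φ_2 = x^2.
G =
  [2, 0, 2/3]
  [0, 2/3, 0]
  [2/3, 0, 2/5],
b = (26/15, 32/15, 58/105).
Solving gives a_0 = 32/35, a_1 = 16/5, a_2 = -1/7, so
  g(x) = -x^2/7 + 16*x/5 + 32/35.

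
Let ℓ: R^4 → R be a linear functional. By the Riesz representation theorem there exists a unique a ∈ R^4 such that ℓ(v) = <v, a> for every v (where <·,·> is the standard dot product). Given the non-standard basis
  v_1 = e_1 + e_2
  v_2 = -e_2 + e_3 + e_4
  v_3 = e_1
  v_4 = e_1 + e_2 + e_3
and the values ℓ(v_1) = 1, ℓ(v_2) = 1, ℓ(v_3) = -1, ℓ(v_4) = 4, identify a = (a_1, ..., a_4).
a = (-1, 2, 3, 0)

Write a = (a_1, ..., a_4) in the standard basis. For each basis vector v_i, ℓ(v_i) = <v_i, a> is a linear equation in the a_j's. Collect the n equations into a matrix system V a = ℓ, where row i of V is v_i (expressed in the standard basis). Since V is invertible (lower-triangular with 1s on the diagonal, up to permutation), solve by back-substitution:
  V =
[[1, 1, 0, 0],
 [0, -1, 1, 1],
 [1, 0, 0, 0],
 [1, 1, 1, 0]]
  V a = (1, 1, -1, 4)
Solving gives a = (-1, 2, 3, 0).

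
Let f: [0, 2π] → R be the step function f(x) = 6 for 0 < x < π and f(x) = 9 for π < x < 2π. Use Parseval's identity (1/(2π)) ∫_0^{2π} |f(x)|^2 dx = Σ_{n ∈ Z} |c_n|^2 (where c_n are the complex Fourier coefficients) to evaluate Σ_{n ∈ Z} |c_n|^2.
Σ |c_n|^2 = 117/2

Parseval equates the L^2 energy of f (normalised by 1/(2π)) with the ℓ^2 sum of its Fourier coefficients: (1/(2π)) ∫_0^{2π} |f|^2 = Σ |c_n|^2.
Compute the left side: (1/(2π)) [∫_0^π 6^2 dx + ∫_π^{2π} 9^2 dx] = (1/(2π)) · (36π + 81π) = (36 + 81)/2 = 117/2.
So Σ_{n ∈ Z} |c_n|^2 = 117/2.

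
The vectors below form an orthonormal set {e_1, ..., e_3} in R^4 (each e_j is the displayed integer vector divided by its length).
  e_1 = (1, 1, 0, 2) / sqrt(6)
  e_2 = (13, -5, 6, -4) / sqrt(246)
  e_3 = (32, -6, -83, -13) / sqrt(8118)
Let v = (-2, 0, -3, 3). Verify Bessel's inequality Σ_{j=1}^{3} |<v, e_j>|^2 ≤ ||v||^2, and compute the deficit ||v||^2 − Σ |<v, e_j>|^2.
Σ |<v, e_j>|^2 = 1786/99; ||v||^2 = 22; deficit = 392/99

Write each e_j = u_j / sqrt(<u_j, u_j>) where u_j is the displayed integer vector. Then <v, e_j> = <v, u_j> / sqrt(<u_j, u_j>), so |<v, e_j>|^2 = <v, u_j>^2 / <u_j, u_j>.
Coefficients: <v, e_1> = 4/sqrt(6), <v, e_2> = -56/sqrt(246), <v, e_3> = 146/sqrt(8118).
Square and sum: Σ |<v, e_j>|^2 = 1786/99.
Compute ||v||^2 = v·v = 22.
Deficit = 22 − 1786/99 = 392/99 ≥ 0, confirming Bessel's inequality. (The deficit equals ||v − Σ <v,e_j> e_j||^2, the squared distance from v to span{e_j}.)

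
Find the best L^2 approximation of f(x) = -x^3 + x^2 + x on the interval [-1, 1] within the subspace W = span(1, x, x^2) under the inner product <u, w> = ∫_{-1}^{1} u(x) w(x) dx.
g(x) = x^2 + 2*x/5

The best approximation g ∈ W is the orthogonal projection of f onto W. Writing g = a_0 + a_1 x + a_2 x^2, the coefficients solve the normal equations G · a = b where
  G_{ij} = <φ_i, φ_j> and b_i = <f, φ_i>, with φ_0 = 1, φ_1 = x, φ_2 = x^2.
G =
  [2, 0, 2/3]
  [0, 2/3, 0]
  [2/3, 0, 2/5],
b = (2/3, 4/15, 2/5).
Solving gives a_0 = 0, a_1 = 2/5, a_2 = 1, so
  g(x) = x^2 + 2*x/5.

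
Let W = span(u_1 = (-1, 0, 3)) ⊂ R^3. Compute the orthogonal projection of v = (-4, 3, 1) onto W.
proj_W(v) = (-7/10, 0, 21/10)

Set up U = [u_1 | ... | u_1] ∈ R^(3×1). The projector onto W = col(U) is P = U (U^T U)^(-1) U^T.
Compute U^T U =
  [10],
and U^T v = (7).
Solve U^T U · c = U^T v for the coefficients: c = (7/10). The projection is proj_W(v) = U c.
Check: (v - proj_W(v)) · u_1 = 0  (should be 0).
Result: proj_W(v) = (-7/10, 0, 21/10).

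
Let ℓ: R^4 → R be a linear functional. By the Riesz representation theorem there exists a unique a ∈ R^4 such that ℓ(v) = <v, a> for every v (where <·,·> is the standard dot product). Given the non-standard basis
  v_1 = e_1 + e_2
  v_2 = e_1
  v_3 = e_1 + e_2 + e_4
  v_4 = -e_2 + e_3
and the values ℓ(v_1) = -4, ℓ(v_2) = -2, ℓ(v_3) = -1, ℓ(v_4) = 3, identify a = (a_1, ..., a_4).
a = (-2, -2, 1, 3)

Write a = (a_1, ..., a_4) in the standard basis. For each basis vector v_i, ℓ(v_i) = <v_i, a> is a linear equation in the a_j's. Collect the n equations into a matrix system V a = ℓ, where row i of V is v_i (expressed in the standard basis). Since V is invertible (lower-triangular with 1s on the diagonal, up to permutation), solve by back-substitution:
  V =
[[1, 1, 0, 0],
 [1, 0, 0, 0],
 [1, 1, 0, 1],
 [0, -1, 1, 0]]
  V a = (-4, -2, -1, 3)
Solving gives a = (-2, -2, 1, 3).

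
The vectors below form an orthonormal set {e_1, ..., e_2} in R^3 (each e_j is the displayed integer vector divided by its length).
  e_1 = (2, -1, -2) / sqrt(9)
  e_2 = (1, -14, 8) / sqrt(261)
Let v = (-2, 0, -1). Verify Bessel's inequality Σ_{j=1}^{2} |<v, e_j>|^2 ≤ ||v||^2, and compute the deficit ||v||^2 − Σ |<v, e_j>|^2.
Σ |<v, e_j>|^2 = 24/29; ||v||^2 = 5; deficit = 121/29

Write each e_j = u_j / sqrt(<u_j, u_j>) where u_j is the displayed integer vector. Then <v, e_j> = <v, u_j> / sqrt(<u_j, u_j>), so |<v, e_j>|^2 = <v, u_j>^2 / <u_j, u_j>.
Coefficients: <v, e_1> = -2/sqrt(9), <v, e_2> = -10/sqrt(261).
Square and sum: Σ |<v, e_j>|^2 = 24/29.
Compute ||v||^2 = v·v = 5.
Deficit = 5 − 24/29 = 121/29 ≥ 0, confirming Bessel's inequality. (The deficit equals ||v − Σ <v,e_j> e_j||^2, the squared distance from v to span{e_j}.)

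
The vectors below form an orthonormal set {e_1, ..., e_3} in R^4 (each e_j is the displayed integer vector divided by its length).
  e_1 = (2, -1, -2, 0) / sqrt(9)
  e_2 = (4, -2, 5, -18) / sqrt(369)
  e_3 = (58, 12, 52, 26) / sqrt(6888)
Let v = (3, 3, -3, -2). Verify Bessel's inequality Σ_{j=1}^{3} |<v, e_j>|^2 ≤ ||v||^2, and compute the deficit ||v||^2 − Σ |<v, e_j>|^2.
Σ |<v, e_j>|^2 = 461/42; ||v||^2 = 31; deficit = 841/42

Write each e_j = u_j / sqrt(<u_j, u_j>) where u_j is the displayed integer vector. Then <v, e_j> = <v, u_j> / sqrt(<u_j, u_j>), so |<v, e_j>|^2 = <v, u_j>^2 / <u_j, u_j>.
Coefficients: <v, e_1> = 9/sqrt(9), <v, e_2> = 27/sqrt(369), <v, e_3> = 2/sqrt(6888).
Square and sum: Σ |<v, e_j>|^2 = 461/42.
Compute ||v||^2 = v·v = 31.
Deficit = 31 − 461/42 = 841/42 ≥ 0, confirming Bessel's inequality. (The deficit equals ||v − Σ <v,e_j> e_j||^2, the squared distance from v to span{e_j}.)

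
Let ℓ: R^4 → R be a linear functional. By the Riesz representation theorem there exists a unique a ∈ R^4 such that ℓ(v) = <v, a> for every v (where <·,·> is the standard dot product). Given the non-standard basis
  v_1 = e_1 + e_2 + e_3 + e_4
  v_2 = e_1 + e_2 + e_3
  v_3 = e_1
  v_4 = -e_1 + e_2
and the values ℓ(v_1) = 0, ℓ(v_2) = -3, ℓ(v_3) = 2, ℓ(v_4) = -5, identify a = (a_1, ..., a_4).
a = (2, -3, -2, 3)

Write a = (a_1, ..., a_4) in the standard basis. For each basis vector v_i, ℓ(v_i) = <v_i, a> is a linear equation in the a_j's. Collect the n equations into a matrix system V a = ℓ, where row i of V is v_i (expressed in the standard basis). Since V is invertible (lower-triangular with 1s on the diagonal, up to permutation), solve by back-substitution:
  V =
[[1, 1, 1, 1],
 [1, 1, 1, 0],
 [1, 0, 0, 0],
 [-1, 1, 0, 0]]
  V a = (0, -3, 2, -5)
Solving gives a = (2, -3, -2, 3).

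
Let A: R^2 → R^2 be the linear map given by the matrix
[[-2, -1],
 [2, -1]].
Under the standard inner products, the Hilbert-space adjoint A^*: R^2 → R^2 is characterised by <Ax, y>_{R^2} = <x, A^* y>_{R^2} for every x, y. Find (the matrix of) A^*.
A^* = A^T =
[[-2, 2],
 [-1, -1]]

For real matrices with standard dot products, the defining identity <Ax, y> = <x, A^* y> gives (Ax)^T y = x^T (A^*) y, i.e. x^T A^T y = x^T (A^*) y. Since this holds for all x, y, we must have A^* = A^T. Therefore
A^* =
[[-2, 2],
 [-1, -1]].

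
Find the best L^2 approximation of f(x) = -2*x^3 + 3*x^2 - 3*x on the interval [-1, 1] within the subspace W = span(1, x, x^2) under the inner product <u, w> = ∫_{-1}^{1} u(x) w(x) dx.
g(x) = 3*x^2 - 21*x/5

The best approximation g ∈ W is the orthogonal projection of f onto W. Writing g = a_0 + a_1 x + a_2 x^2, the coefficients solve the normal equations G · a = b where
  G_{ij} = <φ_i, φ_j> and b_i = <f, φ_i>, with φ_0 = 1, φ_1 = x, φ_2 = x^2.
G =
  [2, 0, 2/3]
  [0, 2/3, 0]
  [2/3, 0, 2/5],
b = (2, -14/5, 6/5).
Solving gives a_0 = 0, a_1 = -21/5, a_2 = 3, so
  g(x) = 3*x^2 - 21*x/5.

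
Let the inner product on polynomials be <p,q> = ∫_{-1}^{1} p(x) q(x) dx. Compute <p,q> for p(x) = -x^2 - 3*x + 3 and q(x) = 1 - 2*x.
<p,q> = 28/3

Expand the product: p(x)·q(x) = 2*x^3 + 5*x^2 - 9*x + 3.
∫_{-1}^{1} of each monomial x^k gives [2/(k+1) if k even, 0 if k odd]. Integrating term-by-term (or equivalently evaluating the antiderivative F(x) = x^4/2 + 5*x^3/3 - 9*x^2/2 + 3*x at the endpoints):
  F(1) − F(−1) = 2/3 − (-26/3) = 28/3.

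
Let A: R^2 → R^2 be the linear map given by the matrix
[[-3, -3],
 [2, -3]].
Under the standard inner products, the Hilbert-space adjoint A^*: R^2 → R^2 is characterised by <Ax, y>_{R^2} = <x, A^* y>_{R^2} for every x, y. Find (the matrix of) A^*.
A^* = A^T =
[[-3, 2],
 [-3, -3]]

For real matrices with standard dot products, the defining identity <Ax, y> = <x, A^* y> gives (Ax)^T y = x^T (A^*) y, i.e. x^T A^T y = x^T (A^*) y. Since this holds for all x, y, we must have A^* = A^T. Therefore
A^* =
[[-3, 2],
 [-3, -3]].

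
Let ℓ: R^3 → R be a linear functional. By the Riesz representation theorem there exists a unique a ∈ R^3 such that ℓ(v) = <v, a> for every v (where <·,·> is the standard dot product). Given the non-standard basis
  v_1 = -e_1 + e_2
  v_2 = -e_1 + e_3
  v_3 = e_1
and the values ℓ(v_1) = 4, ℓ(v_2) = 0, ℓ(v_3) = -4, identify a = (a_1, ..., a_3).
a = (-4, 0, -4)

Write a = (a_1, ..., a_3) in the standard basis. For each basis vector v_i, ℓ(v_i) = <v_i, a> is a linear equation in the a_j's. Collect the n equations into a matrix system V a = ℓ, where row i of V is v_i (expressed in the standard basis). Since V is invertible (lower-triangular with 1s on the diagonal, up to permutation), solve by back-substitution:
  V =
[[-1, 1, 0],
 [-1, 0, 1],
 [1, 0, 0]]
  V a = (4, 0, -4)
Solving gives a = (-4, 0, -4).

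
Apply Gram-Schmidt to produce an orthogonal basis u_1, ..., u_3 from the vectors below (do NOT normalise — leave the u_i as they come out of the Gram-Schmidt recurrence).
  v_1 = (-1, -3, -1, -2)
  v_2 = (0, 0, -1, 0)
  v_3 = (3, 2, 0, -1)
Orthogonal basis:
  u_1 = (-1, -3, -1, -2)
  u_2 = (1/15, 1/5, -14/15, 2/15)
  u_3 = (5/2, 1/2, 0, -2)

Apply the Gram-Schmidt recurrence
  u_1 = v_1
  u_i = v_i − Σ_{j<i} ((v_i · u_j) / (u_j · u_j)) · u_j.

Step by step this gives:
  u_1 = (-1, -3, -1, -2)
  u_2 = (1/15, 1/5, -14/15, 2/15)
  u_3 = (5/2, 1/2, 0, -2)

Orthogonality check:
  u_2 · u_1 = 0 (should be 0)
  u_3 · u_1 = 0 (should be 0)
  u_3 · u_2 = 0 (should be 0)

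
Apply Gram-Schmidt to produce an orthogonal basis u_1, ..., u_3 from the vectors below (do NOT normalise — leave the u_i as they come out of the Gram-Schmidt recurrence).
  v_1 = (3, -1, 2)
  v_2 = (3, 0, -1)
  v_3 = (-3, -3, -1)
Orthogonal basis:
  u_1 = (3, -1, 2)
  u_2 = (3/2, 1/2, -2)
  u_3 = (-33/91, -297/91, -99/91)

Apply the Gram-Schmidt recurrence
  u_1 = v_1
  u_i = v_i − Σ_{j<i} ((v_i · u_j) / (u_j · u_j)) · u_j.

Step by step this gives:
  u_1 = (3, -1, 2)
  u_2 = (3/2, 1/2, -2)
  u_3 = (-33/91, -297/91, -99/91)

Orthogonality check:
  u_2 · u_1 = 0 (should be 0)
  u_3 · u_1 = 0 (should be 0)
  u_3 · u_2 = 0 (should be 0)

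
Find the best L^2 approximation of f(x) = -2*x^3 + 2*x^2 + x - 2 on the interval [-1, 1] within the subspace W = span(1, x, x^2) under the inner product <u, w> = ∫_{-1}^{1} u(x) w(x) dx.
g(x) = 2*x^2 - x/5 - 2

The best approximation g ∈ W is the orthogonal projection of f onto W. Writing g = a_0 + a_1 x + a_2 x^2, the coefficients solve the normal equations G · a = b where
  G_{ij} = <φ_i, φ_j> and b_i = <f, φ_i>, with φ_0 = 1, φ_1 = x, φ_2 = x^2.
G =
  [2, 0, 2/3]
  [0, 2/3, 0]
  [2/3, 0, 2/5],
b = (-8/3, -2/15, -8/15).
Solving gives a_0 = -2, a_1 = -1/5, a_2 = 2, so
  g(x) = 2*x^2 - x/5 - 2.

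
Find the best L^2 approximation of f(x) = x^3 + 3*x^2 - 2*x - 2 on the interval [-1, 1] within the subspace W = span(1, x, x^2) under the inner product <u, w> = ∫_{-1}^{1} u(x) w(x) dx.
g(x) = 3*x^2 - 7*x/5 - 2

The best approximation g ∈ W is the orthogonal projection of f onto W. Writing g = a_0 + a_1 x + a_2 x^2, the coefficients solve the normal equations G · a = b where
  G_{ij} = <φ_i, φ_j> and b_i = <f, φ_i>, with φ_0 = 1, φ_1 = x, φ_2 = x^2.
G =
  [2, 0, 2/3]
  [0, 2/3, 0]
  [2/3, 0, 2/5],
b = (-2, -14/15, -2/15).
Solving gives a_0 = -2, a_1 = -7/5, a_2 = 3, so
  g(x) = 3*x^2 - 7*x/5 - 2.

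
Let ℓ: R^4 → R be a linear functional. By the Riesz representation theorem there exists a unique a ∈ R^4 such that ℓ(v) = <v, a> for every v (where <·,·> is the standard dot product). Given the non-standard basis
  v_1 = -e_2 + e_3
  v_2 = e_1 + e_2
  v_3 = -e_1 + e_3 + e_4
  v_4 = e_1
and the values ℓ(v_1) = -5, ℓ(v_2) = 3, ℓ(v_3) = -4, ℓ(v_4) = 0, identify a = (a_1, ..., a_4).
a = (0, 3, -2, -2)

Write a = (a_1, ..., a_4) in the standard basis. For each basis vector v_i, ℓ(v_i) = <v_i, a> is a linear equation in the a_j's. Collect the n equations into a matrix system V a = ℓ, where row i of V is v_i (expressed in the standard basis). Since V is invertible (lower-triangular with 1s on the diagonal, up to permutation), solve by back-substitution:
  V =
[[0, -1, 1, 0],
 [1, 1, 0, 0],
 [-1, 0, 1, 1],
 [1, 0, 0, 0]]
  V a = (-5, 3, -4, 0)
Solving gives a = (0, 3, -2, -2).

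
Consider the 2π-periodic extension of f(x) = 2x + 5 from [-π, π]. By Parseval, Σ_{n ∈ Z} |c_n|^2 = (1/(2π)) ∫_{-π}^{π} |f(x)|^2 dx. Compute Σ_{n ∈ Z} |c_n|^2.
Σ |c_n|^2 = 4π^2/3 + 25

Expand and integrate term by term over [-π, π]:
  ∫ (2x)^2 dx = 4·(2π^3/3); ∫ 2·2·(5)·x dx = 0 (odd integrand); ∫ 5^2 dx = 25·2π.
So (1/(2π)) ∫_{-π}^{π} (2x + 5)^2 dx = 4π^2/3 + 25 = 4π^2/3 + 25.
Parseval ⇒ Σ |c_n|^2 = 4π^2/3 + 25.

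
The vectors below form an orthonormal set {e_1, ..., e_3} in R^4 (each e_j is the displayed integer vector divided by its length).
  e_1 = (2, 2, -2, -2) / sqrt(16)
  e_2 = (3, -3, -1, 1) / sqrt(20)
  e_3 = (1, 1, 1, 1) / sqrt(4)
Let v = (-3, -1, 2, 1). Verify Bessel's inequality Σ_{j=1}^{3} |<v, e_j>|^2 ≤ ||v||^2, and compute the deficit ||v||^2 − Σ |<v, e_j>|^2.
Σ |<v, e_j>|^2 = 299/20; ||v||^2 = 15; deficit = 1/20

Write each e_j = u_j / sqrt(<u_j, u_j>) where u_j is the displayed integer vector. Then <v, e_j> = <v, u_j> / sqrt(<u_j, u_j>), so |<v, e_j>|^2 = <v, u_j>^2 / <u_j, u_j>.
Coefficients: <v, e_1> = -14/sqrt(16), <v, e_2> = -7/sqrt(20), <v, e_3> = -1/sqrt(4).
Square and sum: Σ |<v, e_j>|^2 = 299/20.
Compute ||v||^2 = v·v = 15.
Deficit = 15 − 299/20 = 1/20 ≥ 0, confirming Bessel's inequality. (The deficit equals ||v − Σ <v,e_j> e_j||^2, the squared distance from v to span{e_j}.)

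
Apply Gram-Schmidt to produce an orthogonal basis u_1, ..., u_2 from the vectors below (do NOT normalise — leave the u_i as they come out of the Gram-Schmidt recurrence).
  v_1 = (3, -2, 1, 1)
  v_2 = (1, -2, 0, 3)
Orthogonal basis:
  u_1 = (3, -2, 1, 1)
  u_2 = (-1, -2/3, -2/3, 7/3)

Apply the Gram-Schmidt recurrence
  u_1 = v_1
  u_i = v_i − Σ_{j<i} ((v_i · u_j) / (u_j · u_j)) · u_j.

Step by step this gives:
  u_1 = (3, -2, 1, 1)
  u_2 = (-1, -2/3, -2/3, 7/3)

Orthogonality check:
  u_2 · u_1 = 0 (should be 0)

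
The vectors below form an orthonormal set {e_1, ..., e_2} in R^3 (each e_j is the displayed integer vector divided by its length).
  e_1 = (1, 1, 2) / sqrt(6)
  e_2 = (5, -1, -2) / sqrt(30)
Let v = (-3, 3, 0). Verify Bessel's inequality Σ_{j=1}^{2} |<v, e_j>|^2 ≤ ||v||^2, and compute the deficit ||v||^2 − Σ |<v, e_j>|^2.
Σ |<v, e_j>|^2 = 54/5; ||v||^2 = 18; deficit = 36/5

Write each e_j = u_j / sqrt(<u_j, u_j>) where u_j is the displayed integer vector. Then <v, e_j> = <v, u_j> / sqrt(<u_j, u_j>), so |<v, e_j>|^2 = <v, u_j>^2 / <u_j, u_j>.
Coefficients: <v, e_1> = 0/sqrt(6), <v, e_2> = -18/sqrt(30).
Square and sum: Σ |<v, e_j>|^2 = 54/5.
Compute ||v||^2 = v·v = 18.
Deficit = 18 − 54/5 = 36/5 ≥ 0, confirming Bessel's inequality. (The deficit equals ||v − Σ <v,e_j> e_j||^2, the squared distance from v to span{e_j}.)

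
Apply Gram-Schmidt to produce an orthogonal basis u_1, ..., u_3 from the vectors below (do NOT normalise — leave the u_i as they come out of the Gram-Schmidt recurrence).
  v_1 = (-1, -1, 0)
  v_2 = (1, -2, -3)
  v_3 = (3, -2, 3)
Orthogonal basis:
  u_1 = (-1, -1, 0)
  u_2 = (3/2, -3/2, -3)
  u_3 = (8/3, -8/3, 8/3)

Apply the Gram-Schmidt recurrence
  u_1 = v_1
  u_i = v_i − Σ_{j<i} ((v_i · u_j) / (u_j · u_j)) · u_j.

Step by step this gives:
  u_1 = (-1, -1, 0)
  u_2 = (3/2, -3/2, -3)
  u_3 = (8/3, -8/3, 8/3)

Orthogonality check:
  u_2 · u_1 = 0 (should be 0)
  u_3 · u_1 = 0 (should be 0)
  u_3 · u_2 = 0 (should be 0)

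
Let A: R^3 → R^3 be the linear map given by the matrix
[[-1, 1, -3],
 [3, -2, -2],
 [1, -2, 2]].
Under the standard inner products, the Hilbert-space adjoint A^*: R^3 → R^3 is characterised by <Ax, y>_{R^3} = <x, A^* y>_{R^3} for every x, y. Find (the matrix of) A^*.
A^* = A^T =
[[-1, 3, 1],
 [1, -2, -2],
 [-3, -2, 2]]

For real matrices with standard dot products, the defining identity <Ax, y> = <x, A^* y> gives (Ax)^T y = x^T (A^*) y, i.e. x^T A^T y = x^T (A^*) y. Since this holds for all x, y, we must have A^* = A^T. Therefore
A^* =
[[-1, 3, 1],
 [1, -2, -2],
 [-3, -2, 2]].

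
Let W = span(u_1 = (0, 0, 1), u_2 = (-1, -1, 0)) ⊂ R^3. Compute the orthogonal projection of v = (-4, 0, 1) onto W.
proj_W(v) = (-2, -2, 1)

Set up U = [u_1 | ... | u_2] ∈ R^(3×2). The projector onto W = col(U) is P = U (U^T U)^(-1) U^T.
Compute U^T U =
  [1, 0]
  [0, 2],
and U^T v = (1, 4).
Solve U^T U · c = U^T v for the coefficients: c = (1, 2). The projection is proj_W(v) = U c.
Check: (v - proj_W(v)) · u_1 = 0  (should be 0).
Check: (v - proj_W(v)) · u_2 = 0  (should be 0).
Result: proj_W(v) = (-2, -2, 1).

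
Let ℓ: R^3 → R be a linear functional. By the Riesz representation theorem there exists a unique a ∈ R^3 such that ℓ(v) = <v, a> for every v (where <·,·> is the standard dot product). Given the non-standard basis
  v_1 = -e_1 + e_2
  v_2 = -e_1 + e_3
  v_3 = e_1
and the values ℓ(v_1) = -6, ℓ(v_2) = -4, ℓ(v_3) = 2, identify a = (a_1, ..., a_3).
a = (2, -4, -2)

Write a = (a_1, ..., a_3) in the standard basis. For each basis vector v_i, ℓ(v_i) = <v_i, a> is a linear equation in the a_j's. Collect the n equations into a matrix system V a = ℓ, where row i of V is v_i (expressed in the standard basis). Since V is invertible (lower-triangular with 1s on the diagonal, up to permutation), solve by back-substitution:
  V =
[[-1, 1, 0],
 [-1, 0, 1],
 [1, 0, 0]]
  V a = (-6, -4, 2)
Solving gives a = (2, -4, -2).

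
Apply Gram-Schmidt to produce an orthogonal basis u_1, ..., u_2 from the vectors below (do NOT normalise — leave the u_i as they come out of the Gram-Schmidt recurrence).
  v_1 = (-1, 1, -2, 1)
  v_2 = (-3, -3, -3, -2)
Orthogonal basis:
  u_1 = (-1, 1, -2, 1)
  u_2 = (-17/7, -25/7, -13/7, -18/7)

Apply the Gram-Schmidt recurrence
  u_1 = v_1
  u_i = v_i − Σ_{j<i} ((v_i · u_j) / (u_j · u_j)) · u_j.

Step by step this gives:
  u_1 = (-1, 1, -2, 1)
  u_2 = (-17/7, -25/7, -13/7, -18/7)

Orthogonality check:
  u_2 · u_1 = 0 (should be 0)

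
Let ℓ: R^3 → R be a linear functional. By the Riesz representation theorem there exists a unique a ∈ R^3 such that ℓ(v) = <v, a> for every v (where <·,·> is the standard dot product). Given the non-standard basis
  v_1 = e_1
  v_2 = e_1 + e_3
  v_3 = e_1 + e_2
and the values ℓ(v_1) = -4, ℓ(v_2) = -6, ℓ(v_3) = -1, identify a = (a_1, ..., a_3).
a = (-4, 3, -2)

Write a = (a_1, ..., a_3) in the standard basis. For each basis vector v_i, ℓ(v_i) = <v_i, a> is a linear equation in the a_j's. Collect the n equations into a matrix system V a = ℓ, where row i of V is v_i (expressed in the standard basis). Since V is invertible (lower-triangular with 1s on the diagonal, up to permutation), solve by back-substitution:
  V =
[[1, 0, 0],
 [1, 0, 1],
 [1, 1, 0]]
  V a = (-4, -6, -1)
Solving gives a = (-4, 3, -2).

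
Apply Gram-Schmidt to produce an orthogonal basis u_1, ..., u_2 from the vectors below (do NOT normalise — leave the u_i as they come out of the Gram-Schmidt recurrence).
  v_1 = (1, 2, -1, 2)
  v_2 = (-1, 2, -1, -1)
Orthogonal basis:
  u_1 = (1, 2, -1, 2)
  u_2 = (-6/5, 8/5, -4/5, -7/5)

Apply the Gram-Schmidt recurrence
  u_1 = v_1
  u_i = v_i − Σ_{j<i} ((v_i · u_j) / (u_j · u_j)) · u_j.

Step by step this gives:
  u_1 = (1, 2, -1, 2)
  u_2 = (-6/5, 8/5, -4/5, -7/5)

Orthogonality check:
  u_2 · u_1 = 0 (should be 0)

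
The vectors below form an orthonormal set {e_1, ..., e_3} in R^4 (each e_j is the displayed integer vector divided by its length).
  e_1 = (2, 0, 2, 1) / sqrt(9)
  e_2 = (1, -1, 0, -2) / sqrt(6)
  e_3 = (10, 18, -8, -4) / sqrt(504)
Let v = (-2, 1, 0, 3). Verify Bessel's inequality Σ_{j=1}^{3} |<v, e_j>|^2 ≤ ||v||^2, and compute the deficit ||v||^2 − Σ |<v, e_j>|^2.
Σ |<v, e_j>|^2 = 14; ||v||^2 = 14; deficit = 0

Write each e_j = u_j / sqrt(<u_j, u_j>) where u_j is the displayed integer vector. Then <v, e_j> = <v, u_j> / sqrt(<u_j, u_j>), so |<v, e_j>|^2 = <v, u_j>^2 / <u_j, u_j>.
Coefficients: <v, e_1> = -1/sqrt(9), <v, e_2> = -9/sqrt(6), <v, e_3> = -14/sqrt(504).
Square and sum: Σ |<v, e_j>|^2 = 14.
Compute ||v||^2 = v·v = 14.
Deficit = 14 − 14 = 0 ≥ 0, confirming Bessel's inequality. (The deficit equals ||v − Σ <v,e_j> e_j||^2, the squared distance from v to span{e_j}.)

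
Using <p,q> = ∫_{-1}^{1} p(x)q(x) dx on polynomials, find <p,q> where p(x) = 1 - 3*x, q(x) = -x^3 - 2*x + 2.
<p,q> = 46/5

Expand the product: p(x)·q(x) = 3*x^4 - x^3 + 6*x^2 - 8*x + 2.
∫_{-1}^{1} of each monomial x^k gives [2/(k+1) if k even, 0 if k odd]. Integrating term-by-term (or equivalently evaluating the antiderivative F(x) = 3*x^5/5 - x^4/4 + 2*x^3 - 4*x^2 + 2*x at the endpoints):
  F(1) − F(−1) = 7/20 − (-177/20) = 46/5.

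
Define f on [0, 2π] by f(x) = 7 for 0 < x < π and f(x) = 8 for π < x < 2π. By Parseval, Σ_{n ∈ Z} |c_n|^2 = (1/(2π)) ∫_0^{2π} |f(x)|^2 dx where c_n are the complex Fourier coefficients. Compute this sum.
Σ |c_n|^2 = 113/2

Parseval equates the L^2 energy of f (normalised by 1/(2π)) with the ℓ^2 sum of its Fourier coefficients: (1/(2π)) ∫_0^{2π} |f|^2 = Σ |c_n|^2.
Compute the left side: (1/(2π)) [∫_0^π 7^2 dx + ∫_π^{2π} 8^2 dx] = (1/(2π)) · (49π + 64π) = (49 + 64)/2 = 113/2.
So Σ_{n ∈ Z} |c_n|^2 = 113/2.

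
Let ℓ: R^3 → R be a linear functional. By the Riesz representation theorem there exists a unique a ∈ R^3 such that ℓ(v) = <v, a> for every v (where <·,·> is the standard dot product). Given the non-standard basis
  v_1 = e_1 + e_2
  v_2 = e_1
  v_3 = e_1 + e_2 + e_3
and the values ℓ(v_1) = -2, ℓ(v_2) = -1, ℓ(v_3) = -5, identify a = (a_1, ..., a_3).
a = (-1, -1, -3)

Write a = (a_1, ..., a_3) in the standard basis. For each basis vector v_i, ℓ(v_i) = <v_i, a> is a linear equation in the a_j's. Collect the n equations into a matrix system V a = ℓ, where row i of V is v_i (expressed in the standard basis). Since V is invertible (lower-triangular with 1s on the diagonal, up to permutation), solve by back-substitution:
  V =
[[1, 1, 0],
 [1, 0, 0],
 [1, 1, 1]]
  V a = (-2, -1, -5)
Solving gives a = (-1, -1, -3).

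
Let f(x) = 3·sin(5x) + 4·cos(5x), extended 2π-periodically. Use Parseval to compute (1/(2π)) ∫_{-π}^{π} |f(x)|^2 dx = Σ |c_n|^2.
Σ |c_n|^2 = 25/2

Expand |f|^2 and use orthogonality of {sin(nx), cos(mx)} on [-π, π]:
  ∫_{-π}^{π} sin(nx)^2 dx = π, ∫ cos(mx)^2 dx = π, and cross terms integrate to 0.
So ∫_{-π}^{π} f(x)^2 dx = 3^2 · π + 4^2 · π = (9 + 16)π.
Divide by 2π: (9 + 16)/2 = 25/2.
By Parseval, this equals Σ |c_n|^2.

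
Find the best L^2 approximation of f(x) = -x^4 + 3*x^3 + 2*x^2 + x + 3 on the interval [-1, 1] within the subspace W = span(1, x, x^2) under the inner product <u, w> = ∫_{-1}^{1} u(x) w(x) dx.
g(x) = 8*x^2/7 + 14*x/5 + 108/35

The best approximation g ∈ W is the orthogonal projection of f onto W. Writing g = a_0 + a_1 x + a_2 x^2, the coefficients solve the normal equations G · a = b where
  G_{ij} = <φ_i, φ_j> and b_i = <f, φ_i>, with φ_0 = 1, φ_1 = x, φ_2 = x^2.
G =
  [2, 0, 2/3]
  [0, 2/3, 0]
  [2/3, 0, 2/5],
b = (104/15, 28/15, 88/35).
Solving gives a_0 = 108/35, a_1 = 14/5, a_2 = 8/7, so
  g(x) = 8*x^2/7 + 14*x/5 + 108/35.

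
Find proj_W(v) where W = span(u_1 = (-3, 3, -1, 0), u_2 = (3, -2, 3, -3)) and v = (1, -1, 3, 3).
proj_W(v) = (366/265, -433/265, -12/265, 201/265)

Set up U = [u_1 | ... | u_2] ∈ R^(4×2). The projector onto W = col(U) is P = U (U^T U)^(-1) U^T.
Compute U^T U =
  [19, -18]
  [-18, 31],
and U^T v = (-9, 5).
Solve U^T U · c = U^T v for the coefficients: c = (-189/265, -67/265). The projection is proj_W(v) = U c.
Check: (v - proj_W(v)) · u_1 = 0  (should be 0).
Check: (v - proj_W(v)) · u_2 = 0  (should be 0).
Result: proj_W(v) = (366/265, -433/265, -12/265, 201/265).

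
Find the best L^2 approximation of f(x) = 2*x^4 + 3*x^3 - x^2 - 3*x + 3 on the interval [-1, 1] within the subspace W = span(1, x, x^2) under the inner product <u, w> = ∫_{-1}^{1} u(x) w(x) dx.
g(x) = 5*x^2/7 - 6*x/5 + 99/35

The best approximation g ∈ W is the orthogonal projection of f onto W. Writing g = a_0 + a_1 x + a_2 x^2, the coefficients solve the normal equations G · a = b where
  G_{ij} = <φ_i, φ_j> and b_i = <f, φ_i>, with φ_0 = 1, φ_1 = x, φ_2 = x^2.
G =
  [2, 0, 2/3]
  [0, 2/3, 0]
  [2/3, 0, 2/5],
b = (92/15, -4/5, 76/35).
Solving gives a_0 = 99/35, a_1 = -6/5, a_2 = 5/7, so
  g(x) = 5*x^2/7 - 6*x/5 + 99/35.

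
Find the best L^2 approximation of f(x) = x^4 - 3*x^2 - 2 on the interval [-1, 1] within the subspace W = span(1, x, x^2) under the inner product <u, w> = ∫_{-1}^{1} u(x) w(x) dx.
g(x) = -15*x^2/7 - 73/35

The best approximation g ∈ W is the orthogonal projection of f onto W. Writing g = a_0 + a_1 x + a_2 x^2, the coefficients solve the normal equations G · a = b where
  G_{ij} = <φ_i, φ_j> and b_i = <f, φ_i>, with φ_0 = 1, φ_1 = x, φ_2 = x^2.
G =
  [2, 0, 2/3]
  [0, 2/3, 0]
  [2/3, 0, 2/5],
b = (-28/5, 0, -236/105).
Solving gives a_0 = -73/35, a_1 = 0, a_2 = -15/7, so
  g(x) = -15*x^2/7 - 73/35.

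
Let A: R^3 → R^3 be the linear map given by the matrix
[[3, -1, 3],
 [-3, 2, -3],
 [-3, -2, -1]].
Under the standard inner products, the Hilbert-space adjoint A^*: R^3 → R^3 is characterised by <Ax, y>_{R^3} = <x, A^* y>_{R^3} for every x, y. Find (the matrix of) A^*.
A^* = A^T =
[[3, -3, -3],
 [-1, 2, -2],
 [3, -3, -1]]

For real matrices with standard dot products, the defining identity <Ax, y> = <x, A^* y> gives (Ax)^T y = x^T (A^*) y, i.e. x^T A^T y = x^T (A^*) y. Since this holds for all x, y, we must have A^* = A^T. Therefore
A^* =
[[3, -3, -3],
 [-1, 2, -2],
 [3, -3, -1]].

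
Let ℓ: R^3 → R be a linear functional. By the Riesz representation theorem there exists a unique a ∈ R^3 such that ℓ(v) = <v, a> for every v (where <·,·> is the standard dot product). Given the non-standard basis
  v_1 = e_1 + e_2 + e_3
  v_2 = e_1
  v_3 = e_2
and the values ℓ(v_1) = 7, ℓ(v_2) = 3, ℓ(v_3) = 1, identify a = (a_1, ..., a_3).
a = (3, 1, 3)

Write a = (a_1, ..., a_3) in the standard basis. For each basis vector v_i, ℓ(v_i) = <v_i, a> is a linear equation in the a_j's. Collect the n equations into a matrix system V a = ℓ, where row i of V is v_i (expressed in the standard basis). Since V is invertible (lower-triangular with 1s on the diagonal, up to permutation), solve by back-substitution:
  V =
[[1, 1, 1],
 [1, 0, 0],
 [0, 1, 0]]
  V a = (7, 3, 1)
Solving gives a = (3, 1, 3).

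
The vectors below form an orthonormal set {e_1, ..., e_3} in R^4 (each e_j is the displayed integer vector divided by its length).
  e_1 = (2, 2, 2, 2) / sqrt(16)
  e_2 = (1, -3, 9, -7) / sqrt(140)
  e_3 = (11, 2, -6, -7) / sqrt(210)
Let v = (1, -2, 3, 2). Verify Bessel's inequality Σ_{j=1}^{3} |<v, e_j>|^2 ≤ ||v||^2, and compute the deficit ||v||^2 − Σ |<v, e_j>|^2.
Σ |<v, e_j>|^2 = 59/6; ||v||^2 = 18; deficit = 49/6

Write each e_j = u_j / sqrt(<u_j, u_j>) where u_j is the displayed integer vector. Then <v, e_j> = <v, u_j> / sqrt(<u_j, u_j>), so |<v, e_j>|^2 = <v, u_j>^2 / <u_j, u_j>.
Coefficients: <v, e_1> = 8/sqrt(16), <v, e_2> = 20/sqrt(140), <v, e_3> = -25/sqrt(210).
Square and sum: Σ |<v, e_j>|^2 = 59/6.
Compute ||v||^2 = v·v = 18.
Deficit = 18 − 59/6 = 49/6 ≥ 0, confirming Bessel's inequality. (The deficit equals ||v − Σ <v,e_j> e_j||^2, the squared distance from v to span{e_j}.)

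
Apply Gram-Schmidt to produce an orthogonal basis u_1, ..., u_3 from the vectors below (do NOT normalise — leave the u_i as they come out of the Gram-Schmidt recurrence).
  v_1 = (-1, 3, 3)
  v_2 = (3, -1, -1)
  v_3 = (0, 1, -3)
Orthogonal basis:
  u_1 = (-1, 3, 3)
  u_2 = (48/19, 8/19, 8/19)
  u_3 = (0, 2, -2)

Apply the Gram-Schmidt recurrence
  u_1 = v_1
  u_i = v_i − Σ_{j<i} ((v_i · u_j) / (u_j · u_j)) · u_j.

Step by step this gives:
  u_1 = (-1, 3, 3)
  u_2 = (48/19, 8/19, 8/19)
  u_3 = (0, 2, -2)

Orthogonality check:
  u_2 · u_1 = 0 (should be 0)
  u_3 · u_1 = 0 (should be 0)
  u_3 · u_2 = 0 (should be 0)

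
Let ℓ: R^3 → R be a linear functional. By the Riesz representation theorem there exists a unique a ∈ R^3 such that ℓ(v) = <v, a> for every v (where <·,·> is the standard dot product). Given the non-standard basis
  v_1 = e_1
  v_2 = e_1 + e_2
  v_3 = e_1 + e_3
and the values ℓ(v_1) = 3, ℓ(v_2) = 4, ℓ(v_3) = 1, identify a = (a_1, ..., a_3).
a = (3, 1, -2)

Write a = (a_1, ..., a_3) in the standard basis. For each basis vector v_i, ℓ(v_i) = <v_i, a> is a linear equation in the a_j's. Collect the n equations into a matrix system V a = ℓ, where row i of V is v_i (expressed in the standard basis). Since V is invertible (lower-triangular with 1s on the diagonal, up to permutation), solve by back-substitution:
  V =
[[1, 0, 0],
 [1, 1, 0],
 [1, 0, 1]]
  V a = (3, 4, 1)
Solving gives a = (3, 1, -2).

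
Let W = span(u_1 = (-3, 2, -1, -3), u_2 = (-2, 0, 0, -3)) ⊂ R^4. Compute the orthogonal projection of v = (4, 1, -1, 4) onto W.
proj_W(v) = (209/74, 27/37, -27/74, 177/37)

Set up U = [u_1 | ... | u_2] ∈ R^(4×2). The projector onto W = col(U) is P = U (U^T U)^(-1) U^T.
Compute U^T U =
  [23, 15]
  [15, 13],
and U^T v = (-21, -20).
Solve U^T U · c = U^T v for the coefficients: c = (27/74, -145/74). The projection is proj_W(v) = U c.
Check: (v - proj_W(v)) · u_1 = 0  (should be 0).
Check: (v - proj_W(v)) · u_2 = 0  (should be 0).
Result: proj_W(v) = (209/74, 27/37, -27/74, 177/37).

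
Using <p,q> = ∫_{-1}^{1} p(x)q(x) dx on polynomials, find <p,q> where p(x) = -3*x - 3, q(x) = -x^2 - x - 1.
<p,q> = 10

Expand the product: p(x)·q(x) = 3*x^3 + 6*x^2 + 6*x + 3.
∫_{-1}^{1} of each monomial x^k gives [2/(k+1) if k even, 0 if k odd]. Integrating term-by-term (or equivalently evaluating the antiderivative F(x) = 3*x^4/4 + 2*x^3 + 3*x^2 + 3*x at the endpoints):
  F(1) − F(−1) = 35/4 − (-5/4) = 10.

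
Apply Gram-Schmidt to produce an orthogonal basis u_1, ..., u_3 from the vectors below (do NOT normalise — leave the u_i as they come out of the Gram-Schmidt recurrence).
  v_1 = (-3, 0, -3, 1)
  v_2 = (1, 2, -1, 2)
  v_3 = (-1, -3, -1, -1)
Orthogonal basis:
  u_1 = (-3, 0, -3, 1)
  u_2 = (25/19, 2, -13/19, 36/19)
  u_3 = (29/31, -39/31, -25/31, 12/31)

Apply the Gram-Schmidt recurrence
  u_1 = v_1
  u_i = v_i − Σ_{j<i} ((v_i · u_j) / (u_j · u_j)) · u_j.

Step by step this gives:
  u_1 = (-3, 0, -3, 1)
  u_2 = (25/19, 2, -13/19, 36/19)
  u_3 = (29/31, -39/31, -25/31, 12/31)

Orthogonality check:
  u_2 · u_1 = 0 (should be 0)
  u_3 · u_1 = 0 (should be 0)
  u_3 · u_2 = 0 (should be 0)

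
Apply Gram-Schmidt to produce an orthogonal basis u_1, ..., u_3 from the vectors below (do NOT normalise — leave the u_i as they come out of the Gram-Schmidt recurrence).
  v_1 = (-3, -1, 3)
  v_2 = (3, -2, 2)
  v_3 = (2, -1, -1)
Orthogonal basis:
  u_1 = (-3, -1, 3)
  u_2 = (54/19, -39/19, 41/19)
  u_3 = (-32/161, -120/161, -72/161)

Apply the Gram-Schmidt recurrence
  u_1 = v_1
  u_i = v_i − Σ_{j<i} ((v_i · u_j) / (u_j · u_j)) · u_j.

Step by step this gives:
  u_1 = (-3, -1, 3)
  u_2 = (54/19, -39/19, 41/19)
  u_3 = (-32/161, -120/161, -72/161)

Orthogonality check:
  u_2 · u_1 = 0 (should be 0)
  u_3 · u_1 = 0 (should be 0)
  u_3 · u_2 = 0 (should be 0)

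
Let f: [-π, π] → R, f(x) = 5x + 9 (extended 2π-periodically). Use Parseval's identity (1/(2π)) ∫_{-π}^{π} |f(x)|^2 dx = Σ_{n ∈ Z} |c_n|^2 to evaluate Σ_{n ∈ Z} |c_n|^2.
Σ |c_n|^2 = 25π^2/3 + 81

Expand and integrate term by term over [-π, π]:
  ∫ (5x)^2 dx = 25·(2π^3/3); ∫ 2·5·(9)·x dx = 0 (odd integrand); ∫ 9^2 dx = 81·2π.
So (1/(2π)) ∫_{-π}^{π} (5x + 9)^2 dx = 25π^2/3 + 81 = 25π^2/3 + 81.
Parseval ⇒ Σ |c_n|^2 = 25π^2/3 + 81.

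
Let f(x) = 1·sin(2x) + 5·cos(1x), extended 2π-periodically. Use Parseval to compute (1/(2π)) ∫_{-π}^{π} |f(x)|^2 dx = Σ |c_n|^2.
Σ |c_n|^2 = 13

Expand |f|^2 and use orthogonality of {sin(nx), cos(mx)} on [-π, π]:
  ∫_{-π}^{π} sin(nx)^2 dx = π, ∫ cos(mx)^2 dx = π, and cross terms integrate to 0.
So ∫_{-π}^{π} f(x)^2 dx = 1^2 · π + 5^2 · π = (1 + 25)π.
Divide by 2π: (1 + 25)/2 = 13.
By Parseval, this equals Σ |c_n|^2.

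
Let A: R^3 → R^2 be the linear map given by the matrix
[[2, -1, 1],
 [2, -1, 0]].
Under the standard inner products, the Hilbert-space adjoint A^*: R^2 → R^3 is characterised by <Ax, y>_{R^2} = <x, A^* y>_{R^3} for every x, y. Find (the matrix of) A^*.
A^* = A^T =
[[2, 2],
 [-1, -1],
 [1, 0]]

For real matrices with standard dot products, the defining identity <Ax, y> = <x, A^* y> gives (Ax)^T y = x^T (A^*) y, i.e. x^T A^T y = x^T (A^*) y. Since this holds for all x, y, we must have A^* = A^T. Therefore
A^* =
[[2, 2],
 [-1, -1],
 [1, 0]].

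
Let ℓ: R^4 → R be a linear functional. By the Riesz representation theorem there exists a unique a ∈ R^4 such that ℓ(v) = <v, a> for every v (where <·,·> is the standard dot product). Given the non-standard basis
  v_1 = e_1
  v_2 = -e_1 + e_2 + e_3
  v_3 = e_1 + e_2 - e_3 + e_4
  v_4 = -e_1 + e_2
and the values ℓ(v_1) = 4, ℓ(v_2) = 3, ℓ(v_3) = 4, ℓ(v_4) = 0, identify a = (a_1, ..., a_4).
a = (4, 4, 3, -1)

Write a = (a_1, ..., a_4) in the standard basis. For each basis vector v_i, ℓ(v_i) = <v_i, a> is a linear equation in the a_j's. Collect the n equations into a matrix system V a = ℓ, where row i of V is v_i (expressed in the standard basis). Since V is invertible (lower-triangular with 1s on the diagonal, up to permutation), solve by back-substitution:
  V =
[[1, 0, 0, 0],
 [-1, 1, 1, 0],
 [1, 1, -1, 1],
 [-1, 1, 0, 0]]
  V a = (4, 3, 4, 0)
Solving gives a = (4, 4, 3, -1).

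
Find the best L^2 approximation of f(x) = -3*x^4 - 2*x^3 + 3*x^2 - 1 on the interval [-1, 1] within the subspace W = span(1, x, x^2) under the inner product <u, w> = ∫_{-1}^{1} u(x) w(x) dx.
g(x) = 3*x^2/7 - 6*x/5 - 26/35

The best approximation g ∈ W is the orthogonal projection of f onto W. Writing g = a_0 + a_1 x + a_2 x^2, the coefficients solve the normal equations G · a = b where
  G_{ij} = <φ_i, φ_j> and b_i = <f, φ_i>, with φ_0 = 1, φ_1 = x, φ_2 = x^2.
G =
  [2, 0, 2/3]
  [0, 2/3, 0]
  [2/3, 0, 2/5],
b = (-6/5, -4/5, -34/105).
Solving gives a_0 = -26/35, a_1 = -6/5, a_2 = 3/7, so
  g(x) = 3*x^2/7 - 6*x/5 - 26/35.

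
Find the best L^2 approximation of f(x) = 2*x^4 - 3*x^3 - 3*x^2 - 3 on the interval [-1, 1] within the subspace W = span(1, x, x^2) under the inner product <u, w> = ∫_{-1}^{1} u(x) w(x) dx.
g(x) = -9*x^2/7 - 9*x/5 - 111/35

The best approximation g ∈ W is the orthogonal projection of f onto W. Writing g = a_0 + a_1 x + a_2 x^2, the coefficients solve the normal equations G · a = b where
  G_{ij} = <φ_i, φ_j> and b_i = <f, φ_i>, with φ_0 = 1, φ_1 = x, φ_2 = x^2.
G =
  [2, 0, 2/3]
  [0, 2/3, 0]
  [2/3, 0, 2/5],
b = (-36/5, -6/5, -92/35).
Solving gives a_0 = -111/35, a_1 = -9/5, a_2 = -9/7, so
  g(x) = -9*x^2/7 - 9*x/5 - 111/35.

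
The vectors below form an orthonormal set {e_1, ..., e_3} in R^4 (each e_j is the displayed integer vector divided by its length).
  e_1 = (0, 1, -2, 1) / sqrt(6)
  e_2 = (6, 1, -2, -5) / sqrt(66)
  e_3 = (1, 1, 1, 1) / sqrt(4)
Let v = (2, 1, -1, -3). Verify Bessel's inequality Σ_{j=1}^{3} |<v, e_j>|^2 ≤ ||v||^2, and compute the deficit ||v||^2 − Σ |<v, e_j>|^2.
Σ |<v, e_j>|^2 = 611/44; ||v||^2 = 15; deficit = 49/44

Write each e_j = u_j / sqrt(<u_j, u_j>) where u_j is the displayed integer vector. Then <v, e_j> = <v, u_j> / sqrt(<u_j, u_j>), so |<v, e_j>|^2 = <v, u_j>^2 / <u_j, u_j>.
Coefficients: <v, e_1> = 0/sqrt(6), <v, e_2> = 30/sqrt(66), <v, e_3> = -1/sqrt(4).
Square and sum: Σ |<v, e_j>|^2 = 611/44.
Compute ||v||^2 = v·v = 15.
Deficit = 15 − 611/44 = 49/44 ≥ 0, confirming Bessel's inequality. (The deficit equals ||v − Σ <v,e_j> e_j||^2, the squared distance from v to span{e_j}.)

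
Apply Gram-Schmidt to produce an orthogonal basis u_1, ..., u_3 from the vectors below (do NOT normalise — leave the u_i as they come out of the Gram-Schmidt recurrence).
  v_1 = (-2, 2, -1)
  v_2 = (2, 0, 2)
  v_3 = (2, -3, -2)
Orthogonal basis:
  u_1 = (-2, 2, -1)
  u_2 = (2/3, 4/3, 4/3)
  u_3 = (10/9, 5/9, -10/9)

Apply the Gram-Schmidt recurrence
  u_1 = v_1
  u_i = v_i − Σ_{j<i} ((v_i · u_j) / (u_j · u_j)) · u_j.

Step by step this gives:
  u_1 = (-2, 2, -1)
  u_2 = (2/3, 4/3, 4/3)
  u_3 = (10/9, 5/9, -10/9)

Orthogonality check:
  u_2 · u_1 = 0 (should be 0)
  u_3 · u_1 = 0 (should be 0)
  u_3 · u_2 = 0 (should be 0)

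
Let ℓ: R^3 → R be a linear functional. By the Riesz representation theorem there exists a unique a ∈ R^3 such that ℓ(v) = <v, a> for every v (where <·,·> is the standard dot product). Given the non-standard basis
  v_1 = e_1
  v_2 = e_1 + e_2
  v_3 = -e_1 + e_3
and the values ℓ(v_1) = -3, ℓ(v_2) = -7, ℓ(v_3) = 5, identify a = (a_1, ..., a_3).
a = (-3, -4, 2)

Write a = (a_1, ..., a_3) in the standard basis. For each basis vector v_i, ℓ(v_i) = <v_i, a> is a linear equation in the a_j's. Collect the n equations into a matrix system V a = ℓ, where row i of V is v_i (expressed in the standard basis). Since V is invertible (lower-triangular with 1s on the diagonal, up to permutation), solve by back-substitution:
  V =
[[1, 0, 0],
 [1, 1, 0],
 [-1, 0, 1]]
  V a = (-3, -7, 5)
Solving gives a = (-3, -4, 2).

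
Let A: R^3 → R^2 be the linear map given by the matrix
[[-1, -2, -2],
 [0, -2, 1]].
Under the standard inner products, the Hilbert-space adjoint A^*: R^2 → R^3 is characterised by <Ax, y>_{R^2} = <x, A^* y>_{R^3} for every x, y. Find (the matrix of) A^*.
A^* = A^T =
[[-1, 0],
 [-2, -2],
 [-2, 1]]

For real matrices with standard dot products, the defining identity <Ax, y> = <x, A^* y> gives (Ax)^T y = x^T (A^*) y, i.e. x^T A^T y = x^T (A^*) y. Since this holds for all x, y, we must have A^* = A^T. Therefore
A^* =
[[-1, 0],
 [-2, -2],
 [-2, 1]].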